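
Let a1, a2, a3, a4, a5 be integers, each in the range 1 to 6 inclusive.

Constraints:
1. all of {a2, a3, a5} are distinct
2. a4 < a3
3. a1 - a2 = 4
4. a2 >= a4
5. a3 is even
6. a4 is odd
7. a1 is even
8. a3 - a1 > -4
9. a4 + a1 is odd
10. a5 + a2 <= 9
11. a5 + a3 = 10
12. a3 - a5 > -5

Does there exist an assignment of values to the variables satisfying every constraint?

Setting (a1, a2, a3, a4, a5) = (6, 2, 4, 1, 6) satisfies everything: constraint 3: a1 - a2 = 4; constraint 8: a3 - a1 = -2; constraint 10: a5 + a2 = 8, and the others follow.

Satisfiable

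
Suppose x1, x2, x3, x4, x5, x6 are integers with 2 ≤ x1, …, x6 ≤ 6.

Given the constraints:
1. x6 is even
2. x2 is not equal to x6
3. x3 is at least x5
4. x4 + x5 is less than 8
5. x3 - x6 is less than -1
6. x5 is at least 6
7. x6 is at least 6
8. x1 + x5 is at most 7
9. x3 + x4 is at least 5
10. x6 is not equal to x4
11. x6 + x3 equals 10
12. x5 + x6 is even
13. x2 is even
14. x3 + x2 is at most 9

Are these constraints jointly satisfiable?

From constraint 7: x6 ≥ 6. From constraints 3 and 6: x3 ≥ x5 ≥ 6. Hence x6 + x3 ≥ 12. But constraint 11 requires x6 + x3 = 10, and 10 < 12. Contradiction.

Unsatisfiable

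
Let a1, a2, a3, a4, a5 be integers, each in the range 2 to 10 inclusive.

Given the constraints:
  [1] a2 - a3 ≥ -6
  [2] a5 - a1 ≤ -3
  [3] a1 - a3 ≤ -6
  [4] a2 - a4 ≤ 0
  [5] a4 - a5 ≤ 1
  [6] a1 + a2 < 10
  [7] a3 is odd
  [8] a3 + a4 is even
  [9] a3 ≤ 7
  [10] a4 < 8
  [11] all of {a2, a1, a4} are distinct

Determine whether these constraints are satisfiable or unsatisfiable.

Constraints 1, 2, 3, 4, and 5 give a5 − a4 ≥ -1, a4 − a2 ≥ 0, a2 − a3 ≥ -6, a3 − a1 ≥ 6, a1 − a5 ≥ 3.
Adding all 5 inequalities: the left sides telescope to 0, and the right sides sum to (-1) + 0 + (-6) + 6 + 3 = 2. So 0 ≥ 2, which is false.

Unsatisfiable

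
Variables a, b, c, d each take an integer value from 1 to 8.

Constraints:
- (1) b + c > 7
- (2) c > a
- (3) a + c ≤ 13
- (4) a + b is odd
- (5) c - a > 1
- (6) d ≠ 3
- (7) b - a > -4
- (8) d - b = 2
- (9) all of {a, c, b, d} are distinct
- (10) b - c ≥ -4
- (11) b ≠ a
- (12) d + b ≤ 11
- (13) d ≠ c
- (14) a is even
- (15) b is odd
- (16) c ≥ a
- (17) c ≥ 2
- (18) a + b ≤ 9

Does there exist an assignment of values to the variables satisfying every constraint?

Try a = 4, b = 3, c = 6, d = 5.
Check constraint 1: b + c = 9; constraint 3: a + c = 10; constraint 5: c - a = 2. The remaining constraints are straightforward to verify.

Satisfiable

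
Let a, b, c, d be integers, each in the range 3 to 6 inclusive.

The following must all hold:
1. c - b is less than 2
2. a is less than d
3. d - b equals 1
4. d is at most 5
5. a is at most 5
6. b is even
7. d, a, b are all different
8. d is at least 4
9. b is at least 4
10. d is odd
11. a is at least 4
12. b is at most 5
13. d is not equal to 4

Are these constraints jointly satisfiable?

Constraints 4, 5, 8, 9, 11, and 12 confine each of d, a, b to the 2 values {4, 5}.
Constraint 7 requires all 3 of them to be distinct, but only 2 values are available — impossible by the pigeonhole principle.

Unsatisfiable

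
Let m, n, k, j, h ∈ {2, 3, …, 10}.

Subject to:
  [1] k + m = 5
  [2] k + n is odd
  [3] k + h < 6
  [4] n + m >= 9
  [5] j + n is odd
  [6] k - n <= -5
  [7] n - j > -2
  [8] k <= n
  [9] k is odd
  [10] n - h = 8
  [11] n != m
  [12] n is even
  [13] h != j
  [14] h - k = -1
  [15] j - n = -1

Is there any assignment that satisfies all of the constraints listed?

One satisfying assignment is m = 2, n = 10, k = 3, j = 9, h = 2.
For the less obvious constraints — constraint 1: k + m = 5; constraint 3: k + h = 5; constraint 4: n + m = 12 — and the others hold by inspection.

Satisfiable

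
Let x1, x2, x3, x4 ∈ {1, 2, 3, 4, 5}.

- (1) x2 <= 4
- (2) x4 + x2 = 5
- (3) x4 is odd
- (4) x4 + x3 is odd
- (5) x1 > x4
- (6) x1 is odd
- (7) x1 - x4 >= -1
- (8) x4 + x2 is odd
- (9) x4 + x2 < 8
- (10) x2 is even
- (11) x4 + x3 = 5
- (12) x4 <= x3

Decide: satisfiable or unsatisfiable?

Satisfiable

One satisfying assignment is x1 = 3, x2 = 4, x3 = 4, x4 = 1.
For the less obvious constraints — constraint 2: x4 + x2 = 5; constraint 7: x1 - x4 = 2 — and the others hold by inspection.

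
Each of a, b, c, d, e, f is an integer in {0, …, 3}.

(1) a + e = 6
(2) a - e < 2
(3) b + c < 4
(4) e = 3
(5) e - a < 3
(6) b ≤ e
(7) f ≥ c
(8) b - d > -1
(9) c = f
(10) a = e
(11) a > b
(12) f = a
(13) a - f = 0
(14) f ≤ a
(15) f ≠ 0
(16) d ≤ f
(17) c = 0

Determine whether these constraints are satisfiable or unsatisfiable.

Constraint 17 fixes c = 0 and constraint 4 fixes e = 3. Constraints 9, 10, and 12 give c = f = a = e, so c = e. But 0 ≠ 3 — contradiction.

Unsatisfiable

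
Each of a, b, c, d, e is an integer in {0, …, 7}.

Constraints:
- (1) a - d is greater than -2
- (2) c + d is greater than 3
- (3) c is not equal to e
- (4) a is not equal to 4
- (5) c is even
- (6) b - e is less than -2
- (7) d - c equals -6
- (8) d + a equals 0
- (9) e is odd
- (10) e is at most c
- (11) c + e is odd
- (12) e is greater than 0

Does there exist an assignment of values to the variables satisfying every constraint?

Satisfiable

Try a = 0, b = 1, c = 6, d = 0, e = 5.
Check constraint 1: a - d = 0; constraint 2: c + d = 6. The remaining constraints are straightforward to verify.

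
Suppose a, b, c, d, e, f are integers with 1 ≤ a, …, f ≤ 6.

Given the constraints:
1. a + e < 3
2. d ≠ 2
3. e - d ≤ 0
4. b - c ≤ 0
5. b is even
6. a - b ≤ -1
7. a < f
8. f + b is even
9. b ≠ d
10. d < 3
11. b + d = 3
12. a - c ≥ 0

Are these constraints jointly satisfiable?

Constraints 4, 6, and 12 give c − b ≥ 0, b − a ≥ 1, a − c ≥ 0.
Adding all 3 inequalities: the left sides telescope to 0, and the right sides sum to 0 + 1 + 0 = 1. So 0 ≥ 1, which is false.

Unsatisfiable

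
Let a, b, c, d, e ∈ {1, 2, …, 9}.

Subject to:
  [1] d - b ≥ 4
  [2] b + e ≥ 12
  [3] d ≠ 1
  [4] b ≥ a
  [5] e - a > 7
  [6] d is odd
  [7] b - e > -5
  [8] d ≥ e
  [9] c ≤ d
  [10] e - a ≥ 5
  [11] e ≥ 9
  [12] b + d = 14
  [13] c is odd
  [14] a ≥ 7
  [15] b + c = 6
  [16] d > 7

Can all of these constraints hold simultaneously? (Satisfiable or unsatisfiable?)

From constraints 4 and 14: b ≥ a ≥ 7. From constraints 8 and 11: d ≥ e ≥ 9. Hence b + d ≥ 16. But constraint 12 requires b + d = 14, and 14 < 16. Contradiction.

Unsatisfiable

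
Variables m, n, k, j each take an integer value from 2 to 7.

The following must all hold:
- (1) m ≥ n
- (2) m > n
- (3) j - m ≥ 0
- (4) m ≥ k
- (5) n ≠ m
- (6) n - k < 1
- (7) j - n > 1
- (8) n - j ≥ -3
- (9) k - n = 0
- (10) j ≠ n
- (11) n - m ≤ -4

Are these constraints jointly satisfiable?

Constraints 3, 8, and 11 give n − j ≥ -3, j − m ≥ 0, m − n ≥ 4.
Adding all 3 inequalities: the left sides telescope to 0, and the right sides sum to (-3) + 0 + 4 = 1. So 0 ≥ 1, which is false.

Unsatisfiable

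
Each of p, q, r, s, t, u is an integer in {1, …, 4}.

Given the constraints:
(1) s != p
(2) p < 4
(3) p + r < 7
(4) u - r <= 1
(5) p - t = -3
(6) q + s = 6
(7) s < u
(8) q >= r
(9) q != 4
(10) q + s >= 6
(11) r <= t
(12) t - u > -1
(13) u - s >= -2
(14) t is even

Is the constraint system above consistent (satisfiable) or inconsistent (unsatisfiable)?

Satisfiable

Setting (p, q, r, s, t, u) = (1, 3, 3, 3, 4, 4) satisfies everything: constraint 3: p + r = 4; constraint 4: u - r = 1, and the others follow.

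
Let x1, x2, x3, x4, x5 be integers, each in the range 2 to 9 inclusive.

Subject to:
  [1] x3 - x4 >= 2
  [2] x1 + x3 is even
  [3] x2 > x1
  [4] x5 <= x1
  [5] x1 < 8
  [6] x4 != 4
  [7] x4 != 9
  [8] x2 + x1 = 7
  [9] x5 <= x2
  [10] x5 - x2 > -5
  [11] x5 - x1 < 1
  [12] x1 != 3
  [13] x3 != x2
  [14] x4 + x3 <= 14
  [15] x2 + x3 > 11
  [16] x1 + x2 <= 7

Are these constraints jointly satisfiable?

Take x1 = 2, x2 = 5, x3 = 8, x4 = 5, x5 = 2. Then constraint 1: x3 - x4 = 3; constraint 8: x2 + x1 = 7; constraint 10: x5 - x2 = -3, and every other listed constraint is also met.

Satisfiable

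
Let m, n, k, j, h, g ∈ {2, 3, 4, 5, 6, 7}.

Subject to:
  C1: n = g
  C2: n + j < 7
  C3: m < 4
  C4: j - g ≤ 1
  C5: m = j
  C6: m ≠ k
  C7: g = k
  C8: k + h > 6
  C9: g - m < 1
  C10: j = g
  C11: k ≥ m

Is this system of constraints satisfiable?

From constraints 5, 7, and 10, m = j = g = k, so m = k. But constraint 6 says m ≠ k. Contradiction.

Unsatisfiable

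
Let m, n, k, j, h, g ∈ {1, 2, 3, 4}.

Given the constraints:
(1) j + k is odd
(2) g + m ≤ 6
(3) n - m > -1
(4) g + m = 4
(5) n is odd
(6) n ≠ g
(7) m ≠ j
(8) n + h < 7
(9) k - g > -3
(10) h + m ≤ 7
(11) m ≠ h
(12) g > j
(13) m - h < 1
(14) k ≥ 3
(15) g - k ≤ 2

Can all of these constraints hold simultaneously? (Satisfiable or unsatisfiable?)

Setting (m, n, k, j, h, g) = (1, 1, 3, 2, 3, 3) satisfies everything: constraint 2: g + m = 4; constraint 3: n - m = 0; constraint 4: g + m = 4, and the others follow.

Satisfiable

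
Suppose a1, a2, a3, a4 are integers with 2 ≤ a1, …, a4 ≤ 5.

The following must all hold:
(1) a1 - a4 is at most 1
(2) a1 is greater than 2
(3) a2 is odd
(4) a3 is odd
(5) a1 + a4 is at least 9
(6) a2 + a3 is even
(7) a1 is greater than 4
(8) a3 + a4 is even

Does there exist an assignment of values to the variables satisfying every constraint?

Try a1 = 5, a2 = 5, a3 = 5, a4 = 5.
Check constraint 1: a1 - a4 = 0; constraint 5: a1 + a4 = 10. The remaining constraints are straightforward to verify.

Satisfiable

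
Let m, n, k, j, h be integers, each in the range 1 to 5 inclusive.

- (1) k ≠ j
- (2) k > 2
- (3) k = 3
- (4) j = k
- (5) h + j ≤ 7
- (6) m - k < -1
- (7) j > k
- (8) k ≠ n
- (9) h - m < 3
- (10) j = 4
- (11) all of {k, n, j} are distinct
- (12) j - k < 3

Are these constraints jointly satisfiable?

Constraint 10 fixes j = 4 and constraint 3 fixes k = 3, but constraint 4 requires j = k. Since 4 ≠ 3, contradiction.

Unsatisfiable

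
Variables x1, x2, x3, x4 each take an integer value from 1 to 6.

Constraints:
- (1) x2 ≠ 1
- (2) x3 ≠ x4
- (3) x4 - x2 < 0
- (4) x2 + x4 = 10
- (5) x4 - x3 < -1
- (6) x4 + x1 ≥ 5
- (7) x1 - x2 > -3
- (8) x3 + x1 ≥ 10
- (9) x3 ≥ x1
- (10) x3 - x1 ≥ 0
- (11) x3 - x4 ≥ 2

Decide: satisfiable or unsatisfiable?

Satisfiable

Try x1 = 4, x2 = 6, x3 = 6, x4 = 4.
Check constraint 3: x4 - x2 = -2; constraint 4: x2 + x4 = 10. The remaining constraints are straightforward to verify.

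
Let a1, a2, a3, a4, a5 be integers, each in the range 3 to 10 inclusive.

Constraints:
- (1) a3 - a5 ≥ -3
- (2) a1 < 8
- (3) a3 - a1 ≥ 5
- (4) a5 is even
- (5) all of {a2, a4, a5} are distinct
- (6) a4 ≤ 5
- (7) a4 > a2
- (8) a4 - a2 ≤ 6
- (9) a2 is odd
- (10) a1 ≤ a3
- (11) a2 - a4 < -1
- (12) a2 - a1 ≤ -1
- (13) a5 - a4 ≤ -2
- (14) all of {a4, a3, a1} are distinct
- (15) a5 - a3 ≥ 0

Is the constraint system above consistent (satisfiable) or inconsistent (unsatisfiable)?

Constraints 3, 8, 12, 13, and 15 give a3 − a1 ≥ 5, a1 − a2 ≥ 1, a2 − a4 ≥ -6, a4 − a5 ≥ 2, a5 − a3 ≥ 0.
Adding all 5 inequalities: the left sides telescope to 0, and the right sides sum to 5 + 1 + (-6) + 2 + 0 = 2. So 0 ≥ 2, which is false.

Unsatisfiable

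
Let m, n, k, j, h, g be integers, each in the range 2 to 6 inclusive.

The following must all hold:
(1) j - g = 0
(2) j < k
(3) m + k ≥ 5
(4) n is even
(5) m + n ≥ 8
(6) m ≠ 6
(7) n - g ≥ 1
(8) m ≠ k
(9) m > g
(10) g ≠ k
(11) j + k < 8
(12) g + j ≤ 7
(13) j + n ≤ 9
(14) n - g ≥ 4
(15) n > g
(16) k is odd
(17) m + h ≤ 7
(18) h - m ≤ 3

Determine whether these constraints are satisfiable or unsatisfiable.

Satisfiable

One satisfying assignment is m = 3, n = 6, k = 5, j = 2, h = 4, g = 2.
For the less obvious constraints — constraint 1: j - g = 0; constraint 3: m + k = 8; constraint 5: m + n = 9 — and the others hold by inspection.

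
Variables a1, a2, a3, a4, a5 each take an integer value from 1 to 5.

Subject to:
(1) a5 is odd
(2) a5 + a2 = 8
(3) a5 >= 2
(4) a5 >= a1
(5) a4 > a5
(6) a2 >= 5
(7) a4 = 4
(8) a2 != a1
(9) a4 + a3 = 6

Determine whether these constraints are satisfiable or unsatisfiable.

Satisfiable

Try a1 = 2, a2 = 5, a3 = 2, a4 = 4, a5 = 3.
Check constraint 2: a5 + a2 = 8; constraint 9: a4 + a3 = 6. The remaining constraints are straightforward to verify.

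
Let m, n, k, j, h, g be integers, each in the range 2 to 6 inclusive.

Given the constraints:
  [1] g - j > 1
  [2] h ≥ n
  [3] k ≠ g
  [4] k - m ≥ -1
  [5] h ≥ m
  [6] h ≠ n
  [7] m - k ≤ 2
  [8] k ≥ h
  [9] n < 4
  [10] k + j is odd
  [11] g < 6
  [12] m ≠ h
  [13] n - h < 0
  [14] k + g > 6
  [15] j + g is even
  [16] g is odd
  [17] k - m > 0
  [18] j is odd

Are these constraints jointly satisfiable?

Satisfiable

One satisfying assignment is m = 3, n = 2, k = 4, j = 3, h = 4, g = 5.
For the less obvious constraints — constraint 1: g - j = 2; constraint 4: k - m = 1 — and the others hold by inspection.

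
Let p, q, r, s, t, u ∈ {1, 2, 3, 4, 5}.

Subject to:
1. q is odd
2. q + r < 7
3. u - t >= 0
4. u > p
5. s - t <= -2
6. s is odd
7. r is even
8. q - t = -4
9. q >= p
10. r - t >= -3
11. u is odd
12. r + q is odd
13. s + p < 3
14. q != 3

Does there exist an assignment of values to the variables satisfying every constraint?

One satisfying assignment is p = 1, q = 1, r = 4, s = 1, t = 5, u = 5.
For the less obvious constraints — constraint 2: q + r = 5; constraint 3: u - t = 0; constraint 5: s - t = -4 — and the others hold by inspection.

Satisfiable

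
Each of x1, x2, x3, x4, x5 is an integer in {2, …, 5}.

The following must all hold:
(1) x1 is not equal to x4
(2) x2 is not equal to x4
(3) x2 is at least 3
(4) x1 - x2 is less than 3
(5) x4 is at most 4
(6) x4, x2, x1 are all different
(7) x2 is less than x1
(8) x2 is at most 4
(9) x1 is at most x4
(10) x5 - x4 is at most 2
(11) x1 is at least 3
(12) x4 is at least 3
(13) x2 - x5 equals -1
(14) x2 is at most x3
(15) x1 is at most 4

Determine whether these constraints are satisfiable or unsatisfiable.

Unsatisfiable

Constraints 3, 5, 8, 11, 12, and 15 confine each of x4, x2, x1 to the 2 values {3, 4}.
Constraint 6 requires all 3 of them to be distinct, but only 2 values are available — impossible by the pigeonhole principle.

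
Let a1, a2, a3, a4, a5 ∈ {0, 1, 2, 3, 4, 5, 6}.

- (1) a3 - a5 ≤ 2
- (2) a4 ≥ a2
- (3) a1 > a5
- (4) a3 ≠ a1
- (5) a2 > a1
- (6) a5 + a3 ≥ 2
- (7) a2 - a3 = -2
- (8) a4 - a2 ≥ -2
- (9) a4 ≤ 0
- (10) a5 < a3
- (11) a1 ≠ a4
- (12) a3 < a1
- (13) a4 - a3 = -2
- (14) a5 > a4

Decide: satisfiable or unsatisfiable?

Constraints 2, 5, 10, 12, and 14 give a3 < a1, a1 < a2, a2 ≤ a4, a4 < a5, a5 < a3. Chaining: a3 < a1 < a2 ≤ a4 < a5 < a3, which forces a3 < a3 — impossible.

Unsatisfiable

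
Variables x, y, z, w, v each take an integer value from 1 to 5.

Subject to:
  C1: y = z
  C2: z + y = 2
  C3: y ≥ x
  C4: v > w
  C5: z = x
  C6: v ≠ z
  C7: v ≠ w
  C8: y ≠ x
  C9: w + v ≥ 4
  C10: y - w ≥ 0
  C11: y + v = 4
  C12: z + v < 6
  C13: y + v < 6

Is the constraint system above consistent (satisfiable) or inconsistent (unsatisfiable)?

From constraints 1 and 5, y = z = x, so y = x. But constraint 8 says y ≠ x. Contradiction.

Unsatisfiable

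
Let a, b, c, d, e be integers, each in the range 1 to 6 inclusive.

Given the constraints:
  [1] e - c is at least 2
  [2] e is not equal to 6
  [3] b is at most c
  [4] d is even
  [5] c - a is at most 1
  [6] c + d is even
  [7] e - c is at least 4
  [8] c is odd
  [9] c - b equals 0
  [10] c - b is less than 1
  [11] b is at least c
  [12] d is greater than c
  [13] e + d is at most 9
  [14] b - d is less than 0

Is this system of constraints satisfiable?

Unsatisfiable

Constraint 8 makes c odd and constraint 4 makes d even, so c + d must be odd. Constraint 6 says c + d is even — contradiction.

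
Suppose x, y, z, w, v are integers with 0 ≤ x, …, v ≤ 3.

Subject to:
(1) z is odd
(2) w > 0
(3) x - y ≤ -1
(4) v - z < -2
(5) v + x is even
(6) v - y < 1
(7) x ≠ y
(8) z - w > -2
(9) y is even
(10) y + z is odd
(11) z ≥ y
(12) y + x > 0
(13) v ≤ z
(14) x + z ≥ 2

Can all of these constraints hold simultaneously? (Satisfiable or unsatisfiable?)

Satisfiable

Try x = 0, y = 2, z = 3, w = 2, v = 0.
Check constraint 3: x - y = -2; constraint 4: v - z = -3. The remaining constraints are straightforward to verify.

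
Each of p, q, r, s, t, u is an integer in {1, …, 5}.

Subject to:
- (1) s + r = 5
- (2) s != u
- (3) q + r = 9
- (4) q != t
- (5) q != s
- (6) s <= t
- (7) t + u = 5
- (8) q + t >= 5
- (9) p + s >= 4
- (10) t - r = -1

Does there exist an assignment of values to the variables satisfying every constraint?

One satisfying assignment is p = 4, q = 5, r = 4, s = 1, t = 3, u = 2.
For the less obvious constraints — constraint 1: s + r = 5; constraint 3: q + r = 9; constraint 7: t + u = 5 — and the others hold by inspection.

Satisfiable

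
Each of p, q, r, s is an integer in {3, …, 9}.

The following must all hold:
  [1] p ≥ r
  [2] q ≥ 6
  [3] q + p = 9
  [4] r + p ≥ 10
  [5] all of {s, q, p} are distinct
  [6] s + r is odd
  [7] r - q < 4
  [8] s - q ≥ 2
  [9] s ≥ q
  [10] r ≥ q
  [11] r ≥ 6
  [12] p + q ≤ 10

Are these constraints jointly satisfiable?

From constraints 1 and 11: p ≥ r ≥ 6. From constraint 2: q ≥ 6. Hence p + q ≥ 12. But constraint 12 requires p + q ≤ 10, and 10 < 12. Contradiction.

Unsatisfiable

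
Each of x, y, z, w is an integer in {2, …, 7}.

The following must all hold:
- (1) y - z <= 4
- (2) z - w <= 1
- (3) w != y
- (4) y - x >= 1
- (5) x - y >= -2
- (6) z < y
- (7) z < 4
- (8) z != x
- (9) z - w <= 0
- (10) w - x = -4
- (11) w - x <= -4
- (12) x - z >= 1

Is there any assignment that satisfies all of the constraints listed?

Constraints 1, 4, 9, and 11 give x − w ≥ 4, w − z ≥ 0, z − y ≥ -4, y − x ≥ 1.
Adding all 4 inequalities: the left sides telescope to 0, and the right sides sum to 4 + 0 + (-4) + 1 = 1. So 0 ≥ 1, which is false.

Unsatisfiable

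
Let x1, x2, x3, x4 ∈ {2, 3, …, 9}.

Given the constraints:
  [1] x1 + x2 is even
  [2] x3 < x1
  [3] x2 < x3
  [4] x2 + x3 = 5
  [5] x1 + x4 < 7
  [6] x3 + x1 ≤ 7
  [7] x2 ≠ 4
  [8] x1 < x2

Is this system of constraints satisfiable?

Unsatisfiable

Constraints 2, 3, and 8 give x1 < x2, x2 < x3, x3 < x1. Chaining: x1 < x2 < x3 < x1, which forces x1 < x1 — impossible.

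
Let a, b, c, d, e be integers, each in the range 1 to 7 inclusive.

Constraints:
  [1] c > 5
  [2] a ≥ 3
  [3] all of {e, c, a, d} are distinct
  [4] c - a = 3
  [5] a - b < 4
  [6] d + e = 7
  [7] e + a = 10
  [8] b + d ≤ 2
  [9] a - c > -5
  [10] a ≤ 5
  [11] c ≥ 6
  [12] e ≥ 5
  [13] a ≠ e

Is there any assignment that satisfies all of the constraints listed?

Satisfiable

One satisfying assignment is a = 4, b = 1, c = 7, d = 1, e = 6.
For the less obvious constraints — constraint 4: c - a = 3; constraint 5: a - b = 3 — and the others hold by inspection.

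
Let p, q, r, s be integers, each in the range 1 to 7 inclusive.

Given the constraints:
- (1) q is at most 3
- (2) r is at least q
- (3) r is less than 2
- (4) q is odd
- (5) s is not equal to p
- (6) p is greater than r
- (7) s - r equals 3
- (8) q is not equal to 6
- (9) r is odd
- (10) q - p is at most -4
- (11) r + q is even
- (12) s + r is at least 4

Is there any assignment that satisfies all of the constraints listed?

Satisfiable

One satisfying assignment is p = 7, q = 1, r = 1, s = 4.
For the less obvious constraints — constraint 7: s - r = 3; constraint 10: q - p = -6 — and the others hold by inspection.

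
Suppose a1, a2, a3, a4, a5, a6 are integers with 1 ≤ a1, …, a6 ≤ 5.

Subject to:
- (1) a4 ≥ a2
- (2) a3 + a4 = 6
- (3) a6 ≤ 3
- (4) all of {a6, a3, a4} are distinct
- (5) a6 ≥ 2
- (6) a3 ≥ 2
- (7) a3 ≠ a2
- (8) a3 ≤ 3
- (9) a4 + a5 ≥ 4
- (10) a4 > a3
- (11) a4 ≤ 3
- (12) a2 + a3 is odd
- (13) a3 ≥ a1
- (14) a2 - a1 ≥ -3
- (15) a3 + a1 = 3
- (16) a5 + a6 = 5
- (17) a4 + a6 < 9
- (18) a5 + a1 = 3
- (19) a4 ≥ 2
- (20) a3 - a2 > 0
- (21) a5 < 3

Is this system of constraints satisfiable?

Unsatisfiable

Constraints 3, 5, 6, 8, 11, and 19 confine each of a6, a3, a4 to the 2 values {2, 3}.
Constraint 4 requires all 3 of them to be distinct, but only 2 values are available — impossible by the pigeonhole principle.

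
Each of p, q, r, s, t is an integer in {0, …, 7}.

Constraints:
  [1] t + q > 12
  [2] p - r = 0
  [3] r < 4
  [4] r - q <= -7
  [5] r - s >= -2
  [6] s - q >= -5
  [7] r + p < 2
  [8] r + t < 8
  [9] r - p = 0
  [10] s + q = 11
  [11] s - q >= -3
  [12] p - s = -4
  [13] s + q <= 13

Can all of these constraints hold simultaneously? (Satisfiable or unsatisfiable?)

Unsatisfiable

Constraints 4, 5, and 11 give r − s ≥ -2, s − q ≥ -3, q − r ≥ 7.
Adding all 3 inequalities: the left sides telescope to 0, and the right sides sum to (-2) + (-3) + 7 = 2. So 0 ≥ 2, which is false.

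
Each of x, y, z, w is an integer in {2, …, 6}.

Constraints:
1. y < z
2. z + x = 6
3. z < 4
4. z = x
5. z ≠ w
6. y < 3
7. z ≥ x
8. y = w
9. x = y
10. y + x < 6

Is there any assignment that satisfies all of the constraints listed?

From constraints 4, 8, and 9, z = x = y = w, so z = w. But constraint 5 says z ≠ w. Contradiction.

Unsatisfiable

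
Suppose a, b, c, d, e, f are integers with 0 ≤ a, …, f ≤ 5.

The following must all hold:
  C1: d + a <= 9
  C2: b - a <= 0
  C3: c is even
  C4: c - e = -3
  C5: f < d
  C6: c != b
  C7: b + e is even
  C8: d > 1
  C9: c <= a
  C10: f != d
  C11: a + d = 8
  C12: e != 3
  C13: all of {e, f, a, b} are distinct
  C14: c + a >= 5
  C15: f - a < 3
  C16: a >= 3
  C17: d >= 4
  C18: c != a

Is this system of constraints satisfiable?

Satisfiable

Take a = 3, b = 1, c = 2, d = 5, e = 5, f = 4. Then constraint 1: d + a = 8; constraint 2: b - a = -2, and every other listed constraint is also met.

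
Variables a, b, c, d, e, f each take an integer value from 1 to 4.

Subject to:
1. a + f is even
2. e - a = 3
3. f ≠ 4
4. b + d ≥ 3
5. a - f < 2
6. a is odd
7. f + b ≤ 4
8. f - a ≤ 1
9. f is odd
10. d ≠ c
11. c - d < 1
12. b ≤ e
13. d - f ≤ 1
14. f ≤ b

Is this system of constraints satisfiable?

Setting (a, b, c, d, e, f) = (1, 3, 1, 2, 4, 1) satisfies everything: constraint 2: e - a = 3; constraint 4: b + d = 5, and the others follow.

Satisfiable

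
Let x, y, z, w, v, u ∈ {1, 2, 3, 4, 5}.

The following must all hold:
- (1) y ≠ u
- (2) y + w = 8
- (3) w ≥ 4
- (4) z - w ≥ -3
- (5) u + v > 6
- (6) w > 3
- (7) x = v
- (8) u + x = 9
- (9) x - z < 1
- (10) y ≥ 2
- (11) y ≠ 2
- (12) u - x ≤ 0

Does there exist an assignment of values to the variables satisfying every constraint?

Satisfiable

Take x = 5, y = 3, z = 5, w = 5, v = 5, u = 4. Then constraint 2: y + w = 8; constraint 4: z - w = 0, and every other listed constraint is also met.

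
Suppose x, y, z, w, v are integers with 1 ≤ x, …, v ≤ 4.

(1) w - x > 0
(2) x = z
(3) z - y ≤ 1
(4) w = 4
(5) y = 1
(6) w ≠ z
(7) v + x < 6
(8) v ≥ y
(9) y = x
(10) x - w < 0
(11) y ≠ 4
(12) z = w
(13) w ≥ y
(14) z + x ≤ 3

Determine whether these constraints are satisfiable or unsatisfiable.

Constraint 5 fixes y = 1 and constraint 4 fixes w = 4. Constraints 2, 9, and 12 give y = x = z = w, so y = w. But 1 ≠ 4 — contradiction.

Unsatisfiable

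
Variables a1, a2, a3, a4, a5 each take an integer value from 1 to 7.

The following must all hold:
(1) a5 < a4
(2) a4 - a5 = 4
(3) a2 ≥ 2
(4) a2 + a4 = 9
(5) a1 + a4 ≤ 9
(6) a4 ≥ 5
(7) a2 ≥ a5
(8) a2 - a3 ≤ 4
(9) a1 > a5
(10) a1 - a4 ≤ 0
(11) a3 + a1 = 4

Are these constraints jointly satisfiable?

The assignment a1 = 3, a2 = 3, a3 = 1, a4 = 6, a5 = 2 works:
  constraint 2 holds since a4 - a5 = 4.
  constraint 4 holds since a2 + a4 = 9.
  constraint 5 holds since a1 + a4 = 9.
The rest check out directly.

Satisfiable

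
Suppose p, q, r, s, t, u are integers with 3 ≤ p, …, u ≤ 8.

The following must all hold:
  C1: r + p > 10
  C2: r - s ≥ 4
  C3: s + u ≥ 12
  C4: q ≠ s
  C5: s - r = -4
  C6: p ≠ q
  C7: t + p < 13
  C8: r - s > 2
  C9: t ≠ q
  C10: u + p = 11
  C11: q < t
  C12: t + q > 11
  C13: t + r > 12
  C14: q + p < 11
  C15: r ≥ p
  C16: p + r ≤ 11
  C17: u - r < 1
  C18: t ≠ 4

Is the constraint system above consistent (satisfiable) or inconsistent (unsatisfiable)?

Satisfiable

Setting (p, q, r, s, t, u) = (3, 6, 8, 4, 7, 8) satisfies everything: constraint 1: r + p = 11; constraint 2: r - s = 4, and the others follow.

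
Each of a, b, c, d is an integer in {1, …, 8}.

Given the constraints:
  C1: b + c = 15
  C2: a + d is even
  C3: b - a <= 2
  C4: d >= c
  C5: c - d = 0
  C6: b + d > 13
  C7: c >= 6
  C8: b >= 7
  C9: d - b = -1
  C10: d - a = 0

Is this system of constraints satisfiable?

Satisfiable

One satisfying assignment is a = 7, b = 8, c = 7, d = 7.
For the less obvious constraints — constraint 1: b + c = 15; constraint 3: b - a = 1 — and the others hold by inspection.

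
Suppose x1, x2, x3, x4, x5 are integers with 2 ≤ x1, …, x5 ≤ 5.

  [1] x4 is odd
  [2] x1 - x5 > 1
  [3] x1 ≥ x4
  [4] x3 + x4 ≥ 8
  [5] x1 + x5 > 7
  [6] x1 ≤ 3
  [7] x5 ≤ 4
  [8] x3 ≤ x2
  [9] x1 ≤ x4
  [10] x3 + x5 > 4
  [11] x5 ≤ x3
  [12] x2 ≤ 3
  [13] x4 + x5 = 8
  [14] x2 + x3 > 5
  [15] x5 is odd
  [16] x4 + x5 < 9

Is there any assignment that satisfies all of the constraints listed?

Unsatisfiable

From constraints 8 and 12: x3 ≤ x2 ≤ 3. From constraints 3 and 6: x4 ≤ x1 ≤ 3. Hence x3 + x4 ≤ 6. But constraint 4 requires x3 + x4 ≥ 8, and 8 > 6. Contradiction.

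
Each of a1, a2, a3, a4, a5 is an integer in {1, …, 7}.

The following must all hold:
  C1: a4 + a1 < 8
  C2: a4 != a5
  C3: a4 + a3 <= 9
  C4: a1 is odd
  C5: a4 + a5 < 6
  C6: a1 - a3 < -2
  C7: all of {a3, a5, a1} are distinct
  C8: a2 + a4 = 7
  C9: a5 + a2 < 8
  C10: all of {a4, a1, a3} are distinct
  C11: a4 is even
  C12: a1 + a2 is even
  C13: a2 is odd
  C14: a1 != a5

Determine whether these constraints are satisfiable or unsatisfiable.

One satisfying assignment is a1 = 3, a2 = 5, a3 = 6, a4 = 2, a5 = 1.
For the less obvious constraints — constraint 1: a4 + a1 = 5; constraint 3: a4 + a3 = 8 — and the others hold by inspection.

Satisfiable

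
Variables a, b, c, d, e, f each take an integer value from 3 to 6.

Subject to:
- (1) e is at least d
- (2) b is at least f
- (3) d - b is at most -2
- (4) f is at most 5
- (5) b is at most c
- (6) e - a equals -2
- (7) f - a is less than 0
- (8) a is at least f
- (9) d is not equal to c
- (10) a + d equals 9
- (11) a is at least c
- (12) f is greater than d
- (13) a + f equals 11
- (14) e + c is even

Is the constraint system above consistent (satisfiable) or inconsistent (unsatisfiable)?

The assignment a = 6, b = 5, c = 6, d = 3, e = 4, f = 5 works:
  constraint 3 holds since d - b = -2.
  constraint 6 holds since e - a = -2.
The rest check out directly.

Satisfiable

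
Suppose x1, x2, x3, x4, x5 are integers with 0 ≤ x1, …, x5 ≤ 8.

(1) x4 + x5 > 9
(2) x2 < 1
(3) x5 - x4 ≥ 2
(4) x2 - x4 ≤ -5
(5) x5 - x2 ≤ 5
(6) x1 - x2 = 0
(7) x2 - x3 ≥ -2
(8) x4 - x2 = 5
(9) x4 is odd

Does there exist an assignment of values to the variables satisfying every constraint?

Constraints 3, 4, and 5 give x5 − x4 ≥ 2, x4 − x2 ≥ 5, x2 − x5 ≥ -5.
Adding all 3 inequalities: the left sides telescope to 0, and the right sides sum to 2 + 5 + (-5) = 2. So 0 ≥ 2, which is false.

Unsatisfiable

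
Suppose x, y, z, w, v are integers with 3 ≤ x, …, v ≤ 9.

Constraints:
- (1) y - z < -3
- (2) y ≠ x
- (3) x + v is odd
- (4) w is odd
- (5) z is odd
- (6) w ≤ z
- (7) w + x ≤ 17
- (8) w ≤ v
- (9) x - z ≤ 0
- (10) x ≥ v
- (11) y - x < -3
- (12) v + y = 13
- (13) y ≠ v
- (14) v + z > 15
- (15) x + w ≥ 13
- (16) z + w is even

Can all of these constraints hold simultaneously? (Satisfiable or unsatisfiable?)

Satisfiable

Setting (x, y, z, w, v) = (9, 5, 9, 5, 8) satisfies everything: constraint 1: y - z = -4; constraint 7: w + x = 14, and the others follow.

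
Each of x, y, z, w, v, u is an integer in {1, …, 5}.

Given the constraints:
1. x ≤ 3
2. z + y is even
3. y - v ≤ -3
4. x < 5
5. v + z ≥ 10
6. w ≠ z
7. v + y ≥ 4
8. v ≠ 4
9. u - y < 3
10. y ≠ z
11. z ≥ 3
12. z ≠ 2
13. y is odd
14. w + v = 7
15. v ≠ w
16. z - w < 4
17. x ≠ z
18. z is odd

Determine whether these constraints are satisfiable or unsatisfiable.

Satisfiable

Take x = 3, y = 1, z = 5, w = 2, v = 5, u = 3. Then constraint 3: y - v = -4; constraint 5: v + z = 10, and every other listed constraint is also met.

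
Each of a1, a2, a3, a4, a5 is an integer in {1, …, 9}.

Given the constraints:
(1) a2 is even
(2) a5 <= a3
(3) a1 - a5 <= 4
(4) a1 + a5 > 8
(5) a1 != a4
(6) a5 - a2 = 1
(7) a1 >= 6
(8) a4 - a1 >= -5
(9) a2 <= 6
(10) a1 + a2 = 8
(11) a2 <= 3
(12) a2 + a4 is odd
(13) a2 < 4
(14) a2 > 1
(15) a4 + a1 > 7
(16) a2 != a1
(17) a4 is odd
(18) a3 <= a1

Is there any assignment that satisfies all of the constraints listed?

Satisfiable

Take a1 = 6, a2 = 2, a3 = 3, a4 = 3, a5 = 3. Then constraint 3: a1 - a5 = 3; constraint 4: a1 + a5 = 9, and every other listed constraint is also met.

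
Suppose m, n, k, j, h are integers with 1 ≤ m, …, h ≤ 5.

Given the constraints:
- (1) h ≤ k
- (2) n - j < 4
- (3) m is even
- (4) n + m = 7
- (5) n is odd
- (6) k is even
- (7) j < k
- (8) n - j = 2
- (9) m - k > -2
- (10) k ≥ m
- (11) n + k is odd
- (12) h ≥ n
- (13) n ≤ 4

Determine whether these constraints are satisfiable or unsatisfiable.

One satisfying assignment is m = 4, n = 3, k = 4, j = 1, h = 4.
For the less obvious constraints — constraint 2: n - j = 2; constraint 4: n + m = 7 — and the others hold by inspection.

Satisfiable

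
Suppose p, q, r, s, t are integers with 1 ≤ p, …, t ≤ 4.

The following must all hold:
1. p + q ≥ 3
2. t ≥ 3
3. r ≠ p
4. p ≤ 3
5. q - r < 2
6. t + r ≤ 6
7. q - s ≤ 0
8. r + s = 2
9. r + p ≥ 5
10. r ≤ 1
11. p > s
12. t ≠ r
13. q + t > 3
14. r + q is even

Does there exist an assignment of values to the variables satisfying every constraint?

Unsatisfiable

From constraint 10: r ≤ 1. From constraint 4: p ≤ 3. Hence r + p ≤ 4. But constraint 9 requires r + p ≥ 5, and 5 > 4. Contradiction.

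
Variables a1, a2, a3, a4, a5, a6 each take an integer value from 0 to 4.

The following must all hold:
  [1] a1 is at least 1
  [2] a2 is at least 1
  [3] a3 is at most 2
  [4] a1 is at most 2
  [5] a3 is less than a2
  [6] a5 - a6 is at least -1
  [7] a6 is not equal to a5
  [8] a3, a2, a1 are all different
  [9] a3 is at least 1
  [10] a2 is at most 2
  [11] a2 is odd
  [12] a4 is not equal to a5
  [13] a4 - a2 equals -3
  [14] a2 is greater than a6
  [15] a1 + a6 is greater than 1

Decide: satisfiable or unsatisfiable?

Unsatisfiable

Constraints 1, 2, 3, 4, 9, and 10 confine each of a3, a2, a1 to the 2 values {1, 2}.
Constraint 8 requires all 3 of them to be distinct, but only 2 values are available — impossible by the pigeonhole principle.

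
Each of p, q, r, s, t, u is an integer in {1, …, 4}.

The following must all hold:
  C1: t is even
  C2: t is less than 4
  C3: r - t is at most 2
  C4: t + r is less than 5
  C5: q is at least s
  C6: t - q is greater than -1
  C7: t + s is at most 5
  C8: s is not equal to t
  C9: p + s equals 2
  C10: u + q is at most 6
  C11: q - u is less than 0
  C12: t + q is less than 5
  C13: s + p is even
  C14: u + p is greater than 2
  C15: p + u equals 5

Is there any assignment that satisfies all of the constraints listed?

Satisfiable

Try p = 1, q = 1, r = 2, s = 1, t = 2, u = 4.
Check constraint 3: r - t = 0; constraint 4: t + r = 4; constraint 6: t - q = 1. The remaining constraints are straightforward to verify.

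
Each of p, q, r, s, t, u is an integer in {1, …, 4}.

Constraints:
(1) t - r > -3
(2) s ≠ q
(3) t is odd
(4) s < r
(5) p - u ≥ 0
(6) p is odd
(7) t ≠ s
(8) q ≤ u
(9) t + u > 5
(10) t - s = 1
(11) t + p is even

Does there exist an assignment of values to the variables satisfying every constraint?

Satisfiable

The assignment p = 3, q = 1, r = 3, s = 2, t = 3, u = 3 works:
  constraint 1 holds since t - r = 0.
  constraint 5 holds since p - u = 0.
The rest check out directly.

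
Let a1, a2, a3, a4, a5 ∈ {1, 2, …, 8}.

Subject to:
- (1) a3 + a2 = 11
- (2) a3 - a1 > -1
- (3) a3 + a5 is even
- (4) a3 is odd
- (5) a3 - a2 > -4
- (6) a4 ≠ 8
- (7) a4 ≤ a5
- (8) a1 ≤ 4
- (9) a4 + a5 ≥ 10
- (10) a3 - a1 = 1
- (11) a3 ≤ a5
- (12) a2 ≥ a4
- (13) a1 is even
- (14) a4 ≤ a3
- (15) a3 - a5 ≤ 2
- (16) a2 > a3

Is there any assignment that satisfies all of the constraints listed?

Setting (a1, a2, a3, a4, a5) = (4, 6, 5, 5, 5) satisfies everything: constraint 1: a3 + a2 = 11; constraint 2: a3 - a1 = 1, and the others follow.

Satisfiable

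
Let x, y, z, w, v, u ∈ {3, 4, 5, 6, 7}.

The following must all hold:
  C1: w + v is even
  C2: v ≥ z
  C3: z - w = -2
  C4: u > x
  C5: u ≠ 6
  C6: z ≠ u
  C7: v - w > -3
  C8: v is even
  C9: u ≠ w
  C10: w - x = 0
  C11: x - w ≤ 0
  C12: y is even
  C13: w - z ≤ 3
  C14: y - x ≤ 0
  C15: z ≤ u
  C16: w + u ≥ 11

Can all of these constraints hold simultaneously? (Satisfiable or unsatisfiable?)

Satisfiable

Try x = 6, y = 4, z = 4, w = 6, v = 6, u = 7.
Check constraint 3: z - w = -2; constraint 7: v - w = 0; constraint 10: w - x = 0. The remaining constraints are straightforward to verify.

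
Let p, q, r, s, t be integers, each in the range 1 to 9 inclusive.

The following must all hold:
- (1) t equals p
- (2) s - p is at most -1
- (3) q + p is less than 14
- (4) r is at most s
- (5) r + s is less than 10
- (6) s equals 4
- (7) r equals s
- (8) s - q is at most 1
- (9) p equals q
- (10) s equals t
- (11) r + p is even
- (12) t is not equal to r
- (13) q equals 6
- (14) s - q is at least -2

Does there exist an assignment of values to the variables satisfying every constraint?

Unsatisfiable

Constraint 6 fixes s = 4 and constraint 13 fixes q = 6. Constraints 1, 9, and 10 give s = t = p = q, so s = q. But 4 ≠ 6 — contradiction.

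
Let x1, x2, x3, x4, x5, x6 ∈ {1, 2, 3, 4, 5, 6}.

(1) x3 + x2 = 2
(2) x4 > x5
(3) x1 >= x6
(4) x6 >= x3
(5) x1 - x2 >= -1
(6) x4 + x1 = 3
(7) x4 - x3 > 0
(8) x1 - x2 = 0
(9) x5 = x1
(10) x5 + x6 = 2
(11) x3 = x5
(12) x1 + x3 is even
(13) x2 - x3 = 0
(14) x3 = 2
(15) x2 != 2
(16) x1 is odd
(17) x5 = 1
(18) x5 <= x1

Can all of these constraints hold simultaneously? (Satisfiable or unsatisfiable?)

Constraint 14 fixes x3 = 2 and constraint 17 fixes x5 = 1, but constraint 11 requires x3 = x5. Since 2 ≠ 1, contradiction.

Unsatisfiable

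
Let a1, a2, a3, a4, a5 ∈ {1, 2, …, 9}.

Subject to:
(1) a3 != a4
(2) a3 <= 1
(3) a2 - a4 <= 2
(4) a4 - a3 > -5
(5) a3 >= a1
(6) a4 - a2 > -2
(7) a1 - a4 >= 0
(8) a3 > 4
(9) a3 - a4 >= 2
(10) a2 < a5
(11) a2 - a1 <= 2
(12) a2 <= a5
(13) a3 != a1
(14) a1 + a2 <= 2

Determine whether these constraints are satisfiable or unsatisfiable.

Unsatisfiable

From constraint 8: a3 ≥ 5. From constraint 2: a3 ≤ 1. But 1 < 5, so no value of a3 works.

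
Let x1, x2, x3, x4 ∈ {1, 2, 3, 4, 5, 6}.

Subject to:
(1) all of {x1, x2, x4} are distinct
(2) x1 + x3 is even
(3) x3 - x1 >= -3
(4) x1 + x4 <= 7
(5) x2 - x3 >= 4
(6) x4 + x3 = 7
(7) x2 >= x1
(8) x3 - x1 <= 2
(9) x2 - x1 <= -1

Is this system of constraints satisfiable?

Unsatisfiable

Constraints 3, 5, and 9 give x2 − x3 ≥ 4, x3 − x1 ≥ -3, x1 − x2 ≥ 1.
Adding all 3 inequalities: the left sides telescope to 0, and the right sides sum to 4 + (-3) + 1 = 2. So 0 ≥ 2, which is false.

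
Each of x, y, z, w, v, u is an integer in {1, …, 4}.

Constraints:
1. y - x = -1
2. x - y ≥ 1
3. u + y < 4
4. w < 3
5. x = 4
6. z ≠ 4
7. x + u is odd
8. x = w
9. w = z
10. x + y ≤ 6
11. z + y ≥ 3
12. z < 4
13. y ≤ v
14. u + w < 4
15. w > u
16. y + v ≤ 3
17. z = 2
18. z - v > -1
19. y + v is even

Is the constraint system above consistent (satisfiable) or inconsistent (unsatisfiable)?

Unsatisfiable

Constraint 5 fixes x = 4 and constraint 17 fixes z = 2. Constraints 8 and 9 give x = w = z, so x = z. But 4 ≠ 2 — contradiction.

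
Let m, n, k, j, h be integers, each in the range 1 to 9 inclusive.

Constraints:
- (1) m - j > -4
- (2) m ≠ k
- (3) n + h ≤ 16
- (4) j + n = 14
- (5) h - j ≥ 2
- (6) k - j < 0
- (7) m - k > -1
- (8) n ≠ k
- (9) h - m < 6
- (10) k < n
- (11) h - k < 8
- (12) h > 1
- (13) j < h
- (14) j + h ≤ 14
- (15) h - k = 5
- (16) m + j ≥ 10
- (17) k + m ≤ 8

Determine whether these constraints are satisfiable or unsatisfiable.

Satisfiable

Try m = 5, n = 8, k = 3, j = 6, h = 8.
Check constraint 1: m - j = -1; constraint 3: n + h = 16. The remaining constraints are straightforward to verify.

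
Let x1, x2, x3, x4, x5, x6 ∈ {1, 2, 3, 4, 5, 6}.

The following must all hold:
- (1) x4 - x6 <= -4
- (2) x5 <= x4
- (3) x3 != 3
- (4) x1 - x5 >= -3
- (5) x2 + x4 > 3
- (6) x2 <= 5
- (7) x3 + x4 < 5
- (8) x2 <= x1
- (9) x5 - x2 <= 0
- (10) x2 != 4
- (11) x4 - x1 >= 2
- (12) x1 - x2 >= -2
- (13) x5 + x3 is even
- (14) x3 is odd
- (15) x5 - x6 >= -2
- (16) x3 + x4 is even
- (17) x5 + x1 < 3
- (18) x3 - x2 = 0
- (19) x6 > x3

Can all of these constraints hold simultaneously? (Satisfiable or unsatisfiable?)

Unsatisfiable

Constraints 1, 9, 11, 12, and 15 give x2 − x5 ≥ 0, x5 − x6 ≥ -2, x6 − x4 ≥ 4, x4 − x1 ≥ 2, x1 − x2 ≥ -2.
Adding all 5 inequalities: the left sides telescope to 0, and the right sides sum to 0 + (-2) + 4 + 2 + (-2) = 2. So 0 ≥ 2, which is false.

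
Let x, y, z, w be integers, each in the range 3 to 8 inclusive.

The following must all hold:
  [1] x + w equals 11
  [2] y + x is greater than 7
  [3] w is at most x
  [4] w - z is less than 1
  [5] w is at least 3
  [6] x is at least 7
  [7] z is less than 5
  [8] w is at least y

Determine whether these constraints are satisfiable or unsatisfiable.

Satisfiable

Take x = 7, y = 3, z = 4, w = 4. Then constraint 1: x + w = 11; constraint 2: y + x = 10; constraint 4: w - z = 0, and every other listed constraint is also met.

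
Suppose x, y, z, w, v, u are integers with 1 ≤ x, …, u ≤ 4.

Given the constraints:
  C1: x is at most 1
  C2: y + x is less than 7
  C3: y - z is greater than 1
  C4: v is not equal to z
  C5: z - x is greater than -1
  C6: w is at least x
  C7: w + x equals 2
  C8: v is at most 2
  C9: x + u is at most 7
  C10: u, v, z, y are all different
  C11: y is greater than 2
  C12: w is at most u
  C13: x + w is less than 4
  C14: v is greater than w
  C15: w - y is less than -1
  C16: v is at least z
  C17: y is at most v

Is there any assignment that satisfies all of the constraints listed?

Unsatisfiable

From constraint 11: y ≥ 3. From constraints 8 and 17: y ≤ v and v ≤ 2, so y ≤ 2. But 2 < 3, so no value of y works.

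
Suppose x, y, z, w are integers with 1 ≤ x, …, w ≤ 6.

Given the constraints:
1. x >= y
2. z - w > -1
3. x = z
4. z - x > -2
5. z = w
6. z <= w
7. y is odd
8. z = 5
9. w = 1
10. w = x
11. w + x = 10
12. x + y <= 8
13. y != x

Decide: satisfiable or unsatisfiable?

Constraint 9 fixes w = 1 and constraint 8 fixes z = 5. Constraints 3 and 10 give w = x = z, so w = z. But 1 ≠ 5 — contradiction.

Unsatisfiable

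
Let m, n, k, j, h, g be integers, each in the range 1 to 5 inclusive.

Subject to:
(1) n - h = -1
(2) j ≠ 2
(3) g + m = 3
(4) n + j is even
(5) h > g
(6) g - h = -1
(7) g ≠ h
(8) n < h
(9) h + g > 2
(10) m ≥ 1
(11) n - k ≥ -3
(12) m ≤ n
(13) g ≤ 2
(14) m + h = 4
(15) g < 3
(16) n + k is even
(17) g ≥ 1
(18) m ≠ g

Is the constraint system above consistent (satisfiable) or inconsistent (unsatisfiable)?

The assignment m = 1, n = 2, k = 2, j = 4, h = 3, g = 2 works:
  constraint 1 holds since n - h = -1.
  constraint 3 holds since g + m = 3.
The rest check out directly.

Satisfiable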